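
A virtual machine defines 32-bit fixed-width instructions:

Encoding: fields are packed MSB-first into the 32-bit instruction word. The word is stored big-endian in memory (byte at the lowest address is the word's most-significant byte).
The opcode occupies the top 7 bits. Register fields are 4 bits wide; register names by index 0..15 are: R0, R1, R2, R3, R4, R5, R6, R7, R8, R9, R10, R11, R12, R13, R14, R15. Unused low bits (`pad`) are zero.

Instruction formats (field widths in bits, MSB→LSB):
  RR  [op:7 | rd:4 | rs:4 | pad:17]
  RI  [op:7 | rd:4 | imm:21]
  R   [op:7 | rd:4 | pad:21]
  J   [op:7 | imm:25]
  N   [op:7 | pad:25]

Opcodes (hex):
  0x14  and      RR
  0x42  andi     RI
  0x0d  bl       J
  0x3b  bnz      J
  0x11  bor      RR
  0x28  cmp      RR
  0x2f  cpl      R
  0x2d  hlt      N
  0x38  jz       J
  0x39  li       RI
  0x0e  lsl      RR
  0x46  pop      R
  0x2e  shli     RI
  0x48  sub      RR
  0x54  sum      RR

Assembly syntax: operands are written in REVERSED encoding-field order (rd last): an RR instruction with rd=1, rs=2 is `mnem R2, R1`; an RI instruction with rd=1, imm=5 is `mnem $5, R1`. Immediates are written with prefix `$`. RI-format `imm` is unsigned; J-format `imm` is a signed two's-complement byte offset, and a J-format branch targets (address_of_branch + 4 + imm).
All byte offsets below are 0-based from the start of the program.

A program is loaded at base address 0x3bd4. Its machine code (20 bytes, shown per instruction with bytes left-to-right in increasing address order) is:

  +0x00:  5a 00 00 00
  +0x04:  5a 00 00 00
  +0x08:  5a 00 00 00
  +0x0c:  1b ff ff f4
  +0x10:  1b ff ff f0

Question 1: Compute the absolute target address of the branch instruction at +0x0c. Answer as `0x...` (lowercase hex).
0x3bd8

+0x0c: 1b ff ff f4 ⇒ word 0x1bfffff4 (big)
  top 7b → 0xd → bl [J]
  [24:0] imm=33554420 (s25→-12) = $-12
  target = base 0x3bd4 + off 0x0c + 4 + imm -12 = 0x3bd8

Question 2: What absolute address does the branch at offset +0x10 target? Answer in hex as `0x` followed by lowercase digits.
0x3bd8

+0x10: 1b ff ff f0 ⇒ word 0x1bfffff0 (big)
  top 7b → 0xd → bl [J]
  [24:0] imm=33554416 (s25→-16) = $-16
  target = base 0x3bd4 + off 0x10 + 4 + imm -16 = 0x3bd8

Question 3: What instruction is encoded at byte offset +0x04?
[04] 5a 00 00 00 → 0x5a000000
  top 7b → 0x2d → hlt [N]

hlt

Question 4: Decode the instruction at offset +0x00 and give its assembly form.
hlt

off 0x00: read 5a 00 00 00 as big → 0x5a000000
  op=0x5a000000>>25=0x2d ⇒ hlt (N)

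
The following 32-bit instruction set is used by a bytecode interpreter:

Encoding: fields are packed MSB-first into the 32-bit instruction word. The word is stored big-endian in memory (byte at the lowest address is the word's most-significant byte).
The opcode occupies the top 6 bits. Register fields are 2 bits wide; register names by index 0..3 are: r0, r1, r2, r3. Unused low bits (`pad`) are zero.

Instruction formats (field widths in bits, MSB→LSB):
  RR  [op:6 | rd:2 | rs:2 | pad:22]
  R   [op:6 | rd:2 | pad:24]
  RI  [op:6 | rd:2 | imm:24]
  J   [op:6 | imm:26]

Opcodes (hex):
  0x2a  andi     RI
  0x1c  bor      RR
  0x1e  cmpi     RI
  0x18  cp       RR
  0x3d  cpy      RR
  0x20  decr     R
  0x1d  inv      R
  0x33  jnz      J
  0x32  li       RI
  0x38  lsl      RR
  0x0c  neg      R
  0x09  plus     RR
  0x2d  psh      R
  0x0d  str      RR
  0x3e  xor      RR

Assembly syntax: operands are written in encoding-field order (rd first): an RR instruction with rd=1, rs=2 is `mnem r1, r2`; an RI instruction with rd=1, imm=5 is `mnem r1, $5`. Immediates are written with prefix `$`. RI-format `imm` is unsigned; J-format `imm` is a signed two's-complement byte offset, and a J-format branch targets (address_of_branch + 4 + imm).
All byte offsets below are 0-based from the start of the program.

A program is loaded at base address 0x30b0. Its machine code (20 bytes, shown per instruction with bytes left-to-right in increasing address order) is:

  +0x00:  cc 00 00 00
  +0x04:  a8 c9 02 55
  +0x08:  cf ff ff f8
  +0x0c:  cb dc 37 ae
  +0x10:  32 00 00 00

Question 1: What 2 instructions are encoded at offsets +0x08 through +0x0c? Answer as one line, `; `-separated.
jnz $-8; li r3, $14432174

[08] cf ff ff f8 → 0xcffffff8
  op=0xcffffff8>>26=0x33 ⇒ jnz (J)
  [25:0] imm=67108856 (s26→-8) = $-8
[0c] cb dc 37 ae → 0xcbdc37ae
  op=0xcbdc37ae>>26=0x32 ⇒ li (RI)
  [25:24] rd=3 = r3
  [23:0] imm=14432174 = $14432174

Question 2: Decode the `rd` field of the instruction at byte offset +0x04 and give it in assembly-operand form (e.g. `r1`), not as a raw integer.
r0

[04] a8 c9 02 55 → 0xa8c90255
  op=0xa8c90255>>26=0x2a ⇒ andi (RI)
  rd: (w>>24)&0x3=0x0 → r0
  imm: (w>>0)&0xffffff=0xc90255 → $13173333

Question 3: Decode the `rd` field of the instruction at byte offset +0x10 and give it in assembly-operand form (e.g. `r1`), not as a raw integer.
[10] 32 00 00 00 → 0x32000000
  opcode bits[31:26]=0xc: neg/R
  [25:24] rd=2 = r2

r2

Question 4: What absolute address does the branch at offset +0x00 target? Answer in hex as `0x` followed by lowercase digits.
0x30b4

[00] cc 00 00 00 → 0xcc000000
  top 6b → 0x33 → jnz [J]
  [25:0] imm=0 = $0
  target = base 0x30b0 + off 0x00 + 4 + imm 0 = 0x30b4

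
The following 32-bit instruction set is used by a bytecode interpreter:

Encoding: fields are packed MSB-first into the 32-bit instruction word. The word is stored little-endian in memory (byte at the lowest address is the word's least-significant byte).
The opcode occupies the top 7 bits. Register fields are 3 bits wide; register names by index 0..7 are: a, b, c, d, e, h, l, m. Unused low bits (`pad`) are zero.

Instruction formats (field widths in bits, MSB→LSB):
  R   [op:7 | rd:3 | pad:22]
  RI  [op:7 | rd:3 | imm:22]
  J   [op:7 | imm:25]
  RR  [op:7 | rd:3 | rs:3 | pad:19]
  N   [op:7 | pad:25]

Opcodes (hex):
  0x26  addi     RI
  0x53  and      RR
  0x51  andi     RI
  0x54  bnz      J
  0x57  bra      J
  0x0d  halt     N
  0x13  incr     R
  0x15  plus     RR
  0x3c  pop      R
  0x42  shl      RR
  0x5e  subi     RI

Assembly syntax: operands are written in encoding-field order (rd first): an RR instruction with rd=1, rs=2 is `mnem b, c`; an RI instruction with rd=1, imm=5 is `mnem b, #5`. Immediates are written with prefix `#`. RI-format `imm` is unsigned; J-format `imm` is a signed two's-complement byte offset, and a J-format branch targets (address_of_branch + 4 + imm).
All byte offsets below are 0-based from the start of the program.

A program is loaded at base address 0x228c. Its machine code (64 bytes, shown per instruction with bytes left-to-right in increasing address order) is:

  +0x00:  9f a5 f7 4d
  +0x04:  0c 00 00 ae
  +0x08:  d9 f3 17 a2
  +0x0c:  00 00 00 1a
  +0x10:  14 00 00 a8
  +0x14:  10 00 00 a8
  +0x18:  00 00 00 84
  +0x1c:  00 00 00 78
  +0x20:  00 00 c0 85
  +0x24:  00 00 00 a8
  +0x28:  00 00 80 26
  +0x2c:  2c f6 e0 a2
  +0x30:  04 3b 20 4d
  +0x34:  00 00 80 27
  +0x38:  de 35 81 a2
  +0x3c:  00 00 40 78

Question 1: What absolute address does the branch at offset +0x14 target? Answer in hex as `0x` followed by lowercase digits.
0x22b4

[14] 10 00 00 a8 → 0xa8000010
  op=0xa8000010>>25=0x54 ⇒ bnz (J)
  imm@[24:0]=0x10 ⇒ #16
  target = base 0x228c + off 0x14 + 4 + imm 16 = 0x22b4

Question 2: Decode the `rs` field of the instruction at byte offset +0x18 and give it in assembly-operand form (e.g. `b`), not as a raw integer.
a

+0x18: 00 00 00 84 ⇒ word 0x84000000 (little)
  opcode bits[31:25]=0x42: shl/RR
  rd: (w>>22)&0x7=0x0 → a
  rs: (w>>19)&0x7=0x0 → a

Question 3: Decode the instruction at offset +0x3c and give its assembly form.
@+3c  little-endian(00 00 40 78) = 0x78400000
  top 7b → 0x3c → pop [R]
  [24:22] rd=1 = b

pop b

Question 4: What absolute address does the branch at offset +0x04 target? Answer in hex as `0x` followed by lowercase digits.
off 0x04: read 0c 00 00 ae as little → 0xae00000c
  op=0xae00000c>>25=0x57 ⇒ bra (J)
  imm@[24:0]=0xc ⇒ #12
  target = base 0x228c + off 0x04 + 4 + imm 12 = 0x22a0

0x22a0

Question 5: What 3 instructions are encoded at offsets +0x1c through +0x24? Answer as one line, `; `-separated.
pop a; shl m, a; bnz #0

+0x1c: 00 00 00 78 ⇒ word 0x78000000 (little)
  opcode bits[31:25]=0x3c: pop/R
  [24:22] rd=0 = a
+0x20: 00 00 c0 85 ⇒ word 0x85c00000 (little)
  opcode bits[31:25]=0x42: shl/RR
  [24:22] rd=7 = m
  [21:19] rs=0 = a
+0x24: 00 00 00 a8 ⇒ word 0xa8000000 (little)
  opcode bits[31:25]=0x54: bnz/J
  [24:0] imm=0 = #0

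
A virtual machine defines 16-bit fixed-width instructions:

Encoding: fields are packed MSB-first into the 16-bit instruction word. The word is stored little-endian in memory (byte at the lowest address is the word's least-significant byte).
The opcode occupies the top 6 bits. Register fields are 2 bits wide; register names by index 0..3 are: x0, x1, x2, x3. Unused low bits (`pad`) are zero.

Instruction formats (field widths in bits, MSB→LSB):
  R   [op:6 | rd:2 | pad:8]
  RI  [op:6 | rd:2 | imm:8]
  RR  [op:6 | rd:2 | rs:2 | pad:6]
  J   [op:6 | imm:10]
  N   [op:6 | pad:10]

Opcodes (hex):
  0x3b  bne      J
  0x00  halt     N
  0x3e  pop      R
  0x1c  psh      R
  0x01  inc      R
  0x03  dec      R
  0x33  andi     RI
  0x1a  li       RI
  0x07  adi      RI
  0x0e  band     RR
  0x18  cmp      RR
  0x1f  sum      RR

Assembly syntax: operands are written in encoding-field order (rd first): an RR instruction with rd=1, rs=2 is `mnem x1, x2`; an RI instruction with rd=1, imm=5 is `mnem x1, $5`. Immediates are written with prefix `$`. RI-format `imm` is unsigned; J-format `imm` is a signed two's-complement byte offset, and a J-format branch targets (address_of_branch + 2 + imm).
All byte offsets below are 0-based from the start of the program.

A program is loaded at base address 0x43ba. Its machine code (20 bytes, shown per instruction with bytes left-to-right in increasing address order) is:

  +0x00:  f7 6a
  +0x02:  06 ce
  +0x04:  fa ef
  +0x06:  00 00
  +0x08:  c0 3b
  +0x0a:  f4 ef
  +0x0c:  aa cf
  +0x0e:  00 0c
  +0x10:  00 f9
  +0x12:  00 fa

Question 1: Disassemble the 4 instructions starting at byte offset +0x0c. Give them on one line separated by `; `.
andi x3, $170; dec x0; pop x1; pop x2

[0c] aa cf → 0xcfaa
  op=0xcfaa>>10=0x33 ⇒ andi (RI)
  rd@[9:8]=0x3 ⇒ x3
  imm@[7:0]=0xaa ⇒ $170
[0e] 00 0c → 0x0c00
  op=0x0c00>>10=0x3 ⇒ dec (R)
  rd@[9:8]=0x0 ⇒ x0
[10] 00 f9 → 0xf900
  op=0xf900>>10=0x3e ⇒ pop (R)
  rd@[9:8]=0x1 ⇒ x1
[12] 00 fa → 0xfa00
  op=0xfa00>>10=0x3e ⇒ pop (R)
  rd@[9:8]=0x2 ⇒ x2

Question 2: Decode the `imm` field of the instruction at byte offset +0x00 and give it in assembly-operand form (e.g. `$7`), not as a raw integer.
$247

+0x00: f7 6a ⇒ word 0x6af7 (little)
  op=0x6af7>>10=0x1a ⇒ li (RI)
  [9:8] rd=2 = x2
  [7:0] imm=247 = $247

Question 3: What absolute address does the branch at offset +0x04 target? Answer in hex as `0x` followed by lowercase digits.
0x43ba

@+04  little-endian(fa ef) = 0xeffa
  opcode bits[15:10]=0x3b: bne/J
  [9:0] imm=1018 (s10→-6) = $-6
  target = base 0x43ba + off 0x04 + 2 + imm -6 = 0x43ba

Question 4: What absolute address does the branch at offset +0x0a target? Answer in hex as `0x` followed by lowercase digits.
[0a] f4 ef → 0xeff4
  opcode bits[15:10]=0x3b: bne/J
  imm@[9:0]=0x3f4 (s10→-12) ⇒ $-12
  target = base 0x43ba + off 0x0a + 2 + imm -12 = 0x43ba

0x43ba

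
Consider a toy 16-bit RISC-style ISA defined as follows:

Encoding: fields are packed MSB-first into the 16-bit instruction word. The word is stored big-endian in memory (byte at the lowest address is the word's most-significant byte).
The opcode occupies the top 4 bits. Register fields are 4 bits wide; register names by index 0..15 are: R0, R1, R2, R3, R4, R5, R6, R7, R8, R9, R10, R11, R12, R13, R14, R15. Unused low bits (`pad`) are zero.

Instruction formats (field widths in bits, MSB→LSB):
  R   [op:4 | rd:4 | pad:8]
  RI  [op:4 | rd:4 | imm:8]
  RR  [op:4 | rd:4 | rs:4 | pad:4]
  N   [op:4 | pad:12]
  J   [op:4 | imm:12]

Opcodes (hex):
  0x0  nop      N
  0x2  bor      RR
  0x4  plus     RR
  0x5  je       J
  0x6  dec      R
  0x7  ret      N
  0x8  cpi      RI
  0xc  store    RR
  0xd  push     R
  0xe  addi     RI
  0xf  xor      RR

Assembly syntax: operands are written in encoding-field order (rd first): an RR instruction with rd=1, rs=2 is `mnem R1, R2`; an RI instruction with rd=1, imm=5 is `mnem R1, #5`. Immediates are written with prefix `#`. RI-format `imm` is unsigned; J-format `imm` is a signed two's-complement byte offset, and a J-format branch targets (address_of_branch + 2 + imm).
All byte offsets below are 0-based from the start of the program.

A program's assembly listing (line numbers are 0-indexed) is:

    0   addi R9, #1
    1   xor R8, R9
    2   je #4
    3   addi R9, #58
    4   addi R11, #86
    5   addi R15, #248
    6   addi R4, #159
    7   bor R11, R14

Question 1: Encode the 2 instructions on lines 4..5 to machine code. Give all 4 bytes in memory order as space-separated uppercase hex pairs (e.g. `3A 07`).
EB 56 EF F8

line 4 (addi): pack op=0xe:4|rd=11:4|imm=86:8 = 0xeb56; big→ eb 56
line 5 (addi): pack op=0xe:4|rd=15:4|imm=248:8 = 0xeff8; big→ ef f8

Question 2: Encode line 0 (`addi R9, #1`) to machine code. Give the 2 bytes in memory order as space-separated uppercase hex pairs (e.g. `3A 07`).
line 0 (addi): pack op=0xe:4|rd=9:4|imm=1:8 = 0xe901; big→ e9 01

E9 01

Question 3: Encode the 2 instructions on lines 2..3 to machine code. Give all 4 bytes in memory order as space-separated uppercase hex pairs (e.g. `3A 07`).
50 04 E9 3A

2. je fields op=0x5:4|imm=4:12 → word 5004h → 50 04
3. addi fields op=0xe:4|rd=9:4|imm=58:8 → word e93ah → e9 3a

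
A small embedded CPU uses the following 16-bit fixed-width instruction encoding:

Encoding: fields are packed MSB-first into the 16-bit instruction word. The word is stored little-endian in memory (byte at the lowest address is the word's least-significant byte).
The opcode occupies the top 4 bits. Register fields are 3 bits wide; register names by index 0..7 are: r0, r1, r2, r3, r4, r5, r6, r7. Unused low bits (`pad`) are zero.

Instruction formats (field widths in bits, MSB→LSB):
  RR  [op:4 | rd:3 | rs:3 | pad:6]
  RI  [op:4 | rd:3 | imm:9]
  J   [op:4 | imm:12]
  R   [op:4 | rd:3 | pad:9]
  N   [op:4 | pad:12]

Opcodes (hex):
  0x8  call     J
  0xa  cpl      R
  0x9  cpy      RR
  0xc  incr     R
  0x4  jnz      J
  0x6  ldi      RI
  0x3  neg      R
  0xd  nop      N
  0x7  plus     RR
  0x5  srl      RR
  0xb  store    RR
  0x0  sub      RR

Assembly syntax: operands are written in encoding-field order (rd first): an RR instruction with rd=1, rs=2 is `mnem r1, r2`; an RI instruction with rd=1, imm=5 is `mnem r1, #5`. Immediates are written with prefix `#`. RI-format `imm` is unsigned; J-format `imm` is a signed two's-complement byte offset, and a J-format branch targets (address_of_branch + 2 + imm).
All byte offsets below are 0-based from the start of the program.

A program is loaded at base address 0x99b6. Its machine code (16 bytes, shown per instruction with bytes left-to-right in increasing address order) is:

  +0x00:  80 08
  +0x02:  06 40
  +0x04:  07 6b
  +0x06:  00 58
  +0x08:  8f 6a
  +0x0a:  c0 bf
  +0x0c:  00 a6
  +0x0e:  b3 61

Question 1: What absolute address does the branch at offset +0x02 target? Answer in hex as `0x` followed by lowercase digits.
+0x02: 06 40 ⇒ word 0x4006 (little)
  top 4b → 0x4 → jnz [J]
  imm@[11:0]=0x6 ⇒ #6
  target = base 0x99b6 + off 0x02 + 2 + imm 6 = 0x99c0

0x99c0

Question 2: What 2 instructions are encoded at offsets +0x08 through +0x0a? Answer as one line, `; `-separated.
ldi r5, #143; store r7, r7

+0x08: 8f 6a ⇒ word 0x6a8f (little)
  op=0x6a8f>>12=0x6 ⇒ ldi (RI)
  rd@[11:9]=0x5 ⇒ r5
  imm@[8:0]=0x8f ⇒ #143
+0x0a: c0 bf ⇒ word 0xbfc0 (little)
  op=0xbfc0>>12=0xb ⇒ store (RR)
  rd@[11:9]=0x7 ⇒ r7
  rs@[8:6]=0x7 ⇒ r7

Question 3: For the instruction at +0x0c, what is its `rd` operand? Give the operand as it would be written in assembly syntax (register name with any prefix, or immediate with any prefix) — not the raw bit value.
@+0c  little-endian(00 a6) = 0xa600
  op=0xa600>>12=0xa ⇒ cpl (R)
  rd: (w>>9)&0x7=0x3 → r3

r3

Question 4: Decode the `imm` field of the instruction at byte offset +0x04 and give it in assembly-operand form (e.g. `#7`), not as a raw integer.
#263

[04] 07 6b → 0x6b07
  opcode bits[15:12]=0x6: ldi/RI
  [11:9] rd=5 = r5
  [8:0] imm=263 = #263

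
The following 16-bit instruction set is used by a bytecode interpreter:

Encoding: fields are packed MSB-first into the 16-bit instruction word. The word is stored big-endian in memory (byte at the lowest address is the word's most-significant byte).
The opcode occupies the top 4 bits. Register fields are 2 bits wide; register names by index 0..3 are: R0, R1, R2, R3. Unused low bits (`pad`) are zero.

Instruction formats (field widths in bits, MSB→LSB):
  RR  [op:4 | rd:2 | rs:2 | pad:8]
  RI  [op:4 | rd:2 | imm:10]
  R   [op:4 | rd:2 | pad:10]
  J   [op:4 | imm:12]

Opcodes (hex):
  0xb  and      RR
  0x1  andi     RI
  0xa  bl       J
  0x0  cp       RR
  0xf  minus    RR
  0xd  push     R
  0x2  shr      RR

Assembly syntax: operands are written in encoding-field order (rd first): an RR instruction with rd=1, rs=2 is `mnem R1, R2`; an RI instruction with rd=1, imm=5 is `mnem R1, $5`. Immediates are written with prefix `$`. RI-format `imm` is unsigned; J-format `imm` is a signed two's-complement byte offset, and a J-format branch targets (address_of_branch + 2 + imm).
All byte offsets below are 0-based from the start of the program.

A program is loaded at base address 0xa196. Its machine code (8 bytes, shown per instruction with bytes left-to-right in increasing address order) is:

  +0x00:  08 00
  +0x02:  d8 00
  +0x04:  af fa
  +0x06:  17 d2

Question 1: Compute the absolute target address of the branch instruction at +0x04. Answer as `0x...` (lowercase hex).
0xa196

[04] af fa → 0xaffa
  opcode bits[15:12]=0xa: bl/J
  imm@[11:0]=0xffa (s12→-6) ⇒ $-6
  target = base 0xa196 + off 0x04 + 2 + imm -6 = 0xa196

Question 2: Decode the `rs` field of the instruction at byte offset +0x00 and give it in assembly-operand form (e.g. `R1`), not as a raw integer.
off 0x00: read 08 00 as big → 0x0800
  op=0x0800>>12=0x0 ⇒ cp (RR)
  rd: (w>>10)&0x3=0x2 → R2
  rs: (w>>8)&0x3=0x0 → R0

R0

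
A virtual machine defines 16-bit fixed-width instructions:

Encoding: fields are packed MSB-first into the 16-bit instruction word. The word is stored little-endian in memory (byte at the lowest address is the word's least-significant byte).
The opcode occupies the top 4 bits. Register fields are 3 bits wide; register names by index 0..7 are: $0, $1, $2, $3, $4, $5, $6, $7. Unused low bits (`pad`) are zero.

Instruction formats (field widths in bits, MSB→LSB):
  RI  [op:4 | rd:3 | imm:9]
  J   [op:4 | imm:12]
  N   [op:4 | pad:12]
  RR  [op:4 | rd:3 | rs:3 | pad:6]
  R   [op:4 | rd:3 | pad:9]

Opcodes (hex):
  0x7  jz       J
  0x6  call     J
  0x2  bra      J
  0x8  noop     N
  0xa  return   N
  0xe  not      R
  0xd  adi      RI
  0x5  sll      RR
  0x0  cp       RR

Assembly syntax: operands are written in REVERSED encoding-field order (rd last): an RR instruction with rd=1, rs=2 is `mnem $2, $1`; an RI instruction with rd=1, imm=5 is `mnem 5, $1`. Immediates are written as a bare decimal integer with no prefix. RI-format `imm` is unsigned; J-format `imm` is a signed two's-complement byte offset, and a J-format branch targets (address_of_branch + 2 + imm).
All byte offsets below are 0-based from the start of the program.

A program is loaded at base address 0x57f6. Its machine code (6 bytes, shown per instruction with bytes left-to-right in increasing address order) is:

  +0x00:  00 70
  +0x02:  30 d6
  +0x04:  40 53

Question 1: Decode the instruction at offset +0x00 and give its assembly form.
jz 0

off 0x00: read 00 70 as little → 0x7000
  op=0x7000>>12=0x7 ⇒ jz (J)
  [11:0] imm=0 = 0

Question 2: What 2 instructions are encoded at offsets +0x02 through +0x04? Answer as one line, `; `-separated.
adi 48, $3; sll $5, $1

@+02  little-endian(30 d6) = 0xd630
  top 4b → 0xd → adi [RI]
  rd@[11:9]=0x3 ⇒ $3
  imm@[8:0]=0x30 ⇒ 48
@+04  little-endian(40 53) = 0x5340
  top 4b → 0x5 → sll [RR]
  rd@[11:9]=0x1 ⇒ $1
  rs@[8:6]=0x5 ⇒ $5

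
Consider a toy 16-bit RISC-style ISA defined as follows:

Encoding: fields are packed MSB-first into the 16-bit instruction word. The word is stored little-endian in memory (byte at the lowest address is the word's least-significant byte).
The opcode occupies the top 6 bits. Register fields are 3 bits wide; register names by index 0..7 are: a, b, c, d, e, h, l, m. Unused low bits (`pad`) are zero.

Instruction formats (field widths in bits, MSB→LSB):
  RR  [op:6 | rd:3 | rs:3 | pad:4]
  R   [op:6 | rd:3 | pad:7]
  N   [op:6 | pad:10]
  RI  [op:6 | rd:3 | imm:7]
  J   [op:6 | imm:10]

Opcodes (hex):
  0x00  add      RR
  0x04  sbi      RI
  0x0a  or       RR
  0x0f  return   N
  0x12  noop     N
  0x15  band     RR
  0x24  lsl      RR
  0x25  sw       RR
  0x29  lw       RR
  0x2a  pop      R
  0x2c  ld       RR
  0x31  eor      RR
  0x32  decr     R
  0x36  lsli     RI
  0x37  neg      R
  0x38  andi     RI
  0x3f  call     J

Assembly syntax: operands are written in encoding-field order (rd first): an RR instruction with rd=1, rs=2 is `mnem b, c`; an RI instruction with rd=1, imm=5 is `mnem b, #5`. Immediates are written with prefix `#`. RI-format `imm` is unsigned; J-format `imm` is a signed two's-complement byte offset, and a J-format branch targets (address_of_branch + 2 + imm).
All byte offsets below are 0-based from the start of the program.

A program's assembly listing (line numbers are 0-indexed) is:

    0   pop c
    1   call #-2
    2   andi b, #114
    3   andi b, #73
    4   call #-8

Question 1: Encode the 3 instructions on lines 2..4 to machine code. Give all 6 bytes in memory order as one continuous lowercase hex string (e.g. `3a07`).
line 2 (andi): pack op=0x38:6|rd=1:3|imm=114:7 = 0xe0f2; little→ f2 e0
line 3 (andi): pack op=0x38:6|rd=1:3|imm=73:7 = 0xe0c9; little→ c9 e0
line 4 (call): pack op=0x3f:6|imm=-8:10 = 0xfff8; little→ f8 ff

f2e0c9e0f8ff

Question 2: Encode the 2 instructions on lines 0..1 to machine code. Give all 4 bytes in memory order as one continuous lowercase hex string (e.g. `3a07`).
L0: pop op=0x2a:6|rd=2:3|pad=0:7 ⇒ 0xa900 ⇒ little 00 a9
L1: call op=0x3f:6|imm=-2:10 ⇒ 0xfffe ⇒ little fe ff

00a9feff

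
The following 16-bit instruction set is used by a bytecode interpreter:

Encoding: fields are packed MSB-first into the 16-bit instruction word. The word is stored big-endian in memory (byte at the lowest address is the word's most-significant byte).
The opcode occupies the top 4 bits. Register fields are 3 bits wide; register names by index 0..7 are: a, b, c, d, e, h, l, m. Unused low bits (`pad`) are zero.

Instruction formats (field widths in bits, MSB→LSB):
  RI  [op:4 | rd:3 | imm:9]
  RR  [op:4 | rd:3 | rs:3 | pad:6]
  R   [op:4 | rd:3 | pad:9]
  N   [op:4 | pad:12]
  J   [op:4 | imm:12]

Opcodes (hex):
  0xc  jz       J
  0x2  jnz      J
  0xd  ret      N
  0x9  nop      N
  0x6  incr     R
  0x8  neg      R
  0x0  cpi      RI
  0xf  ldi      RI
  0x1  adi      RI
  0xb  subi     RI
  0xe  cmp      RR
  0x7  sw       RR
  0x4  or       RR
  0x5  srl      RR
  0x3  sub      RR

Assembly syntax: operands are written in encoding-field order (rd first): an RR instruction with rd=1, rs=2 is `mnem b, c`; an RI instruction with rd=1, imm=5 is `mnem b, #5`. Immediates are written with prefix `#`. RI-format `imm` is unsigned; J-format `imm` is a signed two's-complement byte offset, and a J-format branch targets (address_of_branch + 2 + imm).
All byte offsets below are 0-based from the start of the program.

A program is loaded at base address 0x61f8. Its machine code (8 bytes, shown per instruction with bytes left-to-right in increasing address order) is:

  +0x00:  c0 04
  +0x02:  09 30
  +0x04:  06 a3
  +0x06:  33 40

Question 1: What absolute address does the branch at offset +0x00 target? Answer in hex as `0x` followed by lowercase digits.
0x61fe

+0x00: c0 04 ⇒ word 0xc004 (big)
  opcode bits[15:12]=0xc: jz/J
  [11:0] imm=4 = #4
  target = base 0x61f8 + off 0x00 + 2 + imm 4 = 0x61fe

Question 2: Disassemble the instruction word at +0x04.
+0x04: 06 a3 ⇒ word 0x06a3 (big)
  top 4b → 0x0 → cpi [RI]
  rd: (w>>9)&0x7=0x3 → d
  imm: (w>>0)&0x1ff=0xa3 → #163

cpi d, #163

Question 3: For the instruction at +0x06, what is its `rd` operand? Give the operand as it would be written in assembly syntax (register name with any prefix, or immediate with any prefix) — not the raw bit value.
b

off 0x06: read 33 40 as big → 0x3340
  top 4b → 0x3 → sub [RR]
  [11:9] rd=1 = b
  [8:6] rs=5 = h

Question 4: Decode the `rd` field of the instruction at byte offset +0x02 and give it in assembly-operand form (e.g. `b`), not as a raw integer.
@+02  big-endian(09 30) = 0x0930
  top 4b → 0x0 → cpi [RI]
  rd: (w>>9)&0x7=0x4 → e
  imm: (w>>0)&0x1ff=0x130 → #304

e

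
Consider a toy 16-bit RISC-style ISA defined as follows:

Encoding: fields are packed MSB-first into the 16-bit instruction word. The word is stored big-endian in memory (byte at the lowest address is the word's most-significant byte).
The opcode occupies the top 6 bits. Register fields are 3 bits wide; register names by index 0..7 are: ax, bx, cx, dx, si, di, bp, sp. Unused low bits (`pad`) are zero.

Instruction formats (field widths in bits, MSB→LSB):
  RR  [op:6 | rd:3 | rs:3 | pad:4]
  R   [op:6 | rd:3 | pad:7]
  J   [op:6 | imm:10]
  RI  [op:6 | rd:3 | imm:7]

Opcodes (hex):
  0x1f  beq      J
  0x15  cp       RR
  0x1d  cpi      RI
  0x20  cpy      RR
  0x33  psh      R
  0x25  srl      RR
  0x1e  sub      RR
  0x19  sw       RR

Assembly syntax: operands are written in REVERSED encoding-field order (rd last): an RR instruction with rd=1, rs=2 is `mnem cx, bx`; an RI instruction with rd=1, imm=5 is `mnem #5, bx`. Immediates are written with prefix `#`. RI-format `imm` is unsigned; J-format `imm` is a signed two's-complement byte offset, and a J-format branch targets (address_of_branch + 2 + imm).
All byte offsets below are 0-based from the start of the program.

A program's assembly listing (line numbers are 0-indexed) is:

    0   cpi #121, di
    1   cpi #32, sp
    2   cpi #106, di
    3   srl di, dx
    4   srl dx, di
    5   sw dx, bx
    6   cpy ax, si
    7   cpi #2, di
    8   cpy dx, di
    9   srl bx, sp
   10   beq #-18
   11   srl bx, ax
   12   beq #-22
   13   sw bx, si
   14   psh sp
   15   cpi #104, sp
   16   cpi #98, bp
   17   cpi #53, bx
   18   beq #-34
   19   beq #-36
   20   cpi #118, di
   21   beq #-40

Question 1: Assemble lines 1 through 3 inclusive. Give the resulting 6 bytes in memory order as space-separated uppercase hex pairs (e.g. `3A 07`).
77 A0 76 EA 95 D0

1. cpi fields op=0x1d:6|rd=7:3|imm=32:7 → word 77a0h → 77 a0
2. cpi fields op=0x1d:6|rd=5:3|imm=106:7 → word 76eah → 76 ea
3. srl fields op=0x25:6|rd=3:3|rs=5:3|pad=0:4 → word 95d0h → 95 d0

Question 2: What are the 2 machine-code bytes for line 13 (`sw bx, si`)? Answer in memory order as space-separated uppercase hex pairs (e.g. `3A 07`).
line 13 (sw): pack op=0x19:6|rd=4:3|rs=1:3|pad=0:4 = 0x6610; big→ 66 10

66 10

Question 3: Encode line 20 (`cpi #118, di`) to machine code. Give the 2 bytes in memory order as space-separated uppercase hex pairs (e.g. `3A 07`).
76 F6

20. cpi fields op=0x1d:6|rd=5:3|imm=118:7 → word 76f6h → 76 f6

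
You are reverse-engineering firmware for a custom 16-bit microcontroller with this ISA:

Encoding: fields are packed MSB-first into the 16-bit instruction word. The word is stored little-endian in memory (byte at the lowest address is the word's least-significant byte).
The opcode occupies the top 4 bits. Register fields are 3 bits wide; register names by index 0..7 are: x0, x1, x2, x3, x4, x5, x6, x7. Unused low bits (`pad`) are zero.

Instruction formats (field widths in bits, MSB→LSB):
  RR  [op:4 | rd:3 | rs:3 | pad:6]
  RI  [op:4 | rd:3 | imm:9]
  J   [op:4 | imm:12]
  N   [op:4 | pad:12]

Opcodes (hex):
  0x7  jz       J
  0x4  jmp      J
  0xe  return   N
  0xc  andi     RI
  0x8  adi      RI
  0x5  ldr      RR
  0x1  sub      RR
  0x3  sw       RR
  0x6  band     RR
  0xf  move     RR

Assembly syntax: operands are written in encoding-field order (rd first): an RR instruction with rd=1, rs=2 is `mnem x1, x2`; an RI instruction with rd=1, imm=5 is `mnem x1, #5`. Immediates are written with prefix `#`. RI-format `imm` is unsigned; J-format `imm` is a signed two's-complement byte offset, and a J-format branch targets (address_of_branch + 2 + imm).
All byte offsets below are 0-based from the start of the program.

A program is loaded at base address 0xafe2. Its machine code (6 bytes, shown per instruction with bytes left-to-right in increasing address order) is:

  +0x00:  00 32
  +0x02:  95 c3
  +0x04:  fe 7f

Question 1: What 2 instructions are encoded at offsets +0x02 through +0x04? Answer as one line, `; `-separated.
andi x1, #405; jz #-2

@+02  little-endian(95 c3) = 0xc395
  top 4b → 0xc → andi [RI]
  [11:9] rd=1 = x1
  [8:0] imm=405 = #405
@+04  little-endian(fe 7f) = 0x7ffe
  top 4b → 0x7 → jz [J]
  [11:0] imm=4094 (s12→-2) = #-2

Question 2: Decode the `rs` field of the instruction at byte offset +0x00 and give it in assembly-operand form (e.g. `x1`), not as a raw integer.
x0

@+00  little-endian(00 32) = 0x3200
  op=0x3200>>12=0x3 ⇒ sw (RR)
  rd@[11:9]=0x1 ⇒ x1
  rs@[8:6]=0x0 ⇒ x0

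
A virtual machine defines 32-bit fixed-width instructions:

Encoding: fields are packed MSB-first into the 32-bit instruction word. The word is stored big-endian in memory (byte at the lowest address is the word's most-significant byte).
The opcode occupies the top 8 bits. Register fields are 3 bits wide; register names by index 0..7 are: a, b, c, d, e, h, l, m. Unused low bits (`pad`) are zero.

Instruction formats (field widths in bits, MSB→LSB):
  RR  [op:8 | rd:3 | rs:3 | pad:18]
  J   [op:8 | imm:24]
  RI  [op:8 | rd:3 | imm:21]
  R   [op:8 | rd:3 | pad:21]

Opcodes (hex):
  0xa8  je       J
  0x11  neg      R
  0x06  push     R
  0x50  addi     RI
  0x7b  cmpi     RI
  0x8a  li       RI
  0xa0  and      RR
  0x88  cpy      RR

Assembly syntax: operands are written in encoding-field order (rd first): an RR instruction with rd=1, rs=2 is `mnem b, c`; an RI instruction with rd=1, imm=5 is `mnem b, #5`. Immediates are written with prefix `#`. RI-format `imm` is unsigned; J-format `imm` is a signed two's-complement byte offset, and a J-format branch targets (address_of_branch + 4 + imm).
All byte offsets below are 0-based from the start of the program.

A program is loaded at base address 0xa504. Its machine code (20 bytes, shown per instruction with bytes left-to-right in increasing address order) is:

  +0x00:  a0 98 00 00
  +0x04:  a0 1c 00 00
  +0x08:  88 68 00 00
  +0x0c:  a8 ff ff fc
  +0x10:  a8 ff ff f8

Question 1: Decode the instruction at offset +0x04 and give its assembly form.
and a, m

@+04  big-endian(a0 1c 00 00) = 0xa01c0000
  top 8b → 0xa0 → and [RR]
  rd: (w>>21)&0x7=0x0 → a
  rs: (w>>18)&0x7=0x7 → m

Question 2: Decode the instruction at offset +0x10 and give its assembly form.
@+10  big-endian(a8 ff ff f8) = 0xa8fffff8
  top 8b → 0xa8 → je [J]
  imm: (w>>0)&0xffffff=0xfffff8 (s24→-8) → #-8

je #-8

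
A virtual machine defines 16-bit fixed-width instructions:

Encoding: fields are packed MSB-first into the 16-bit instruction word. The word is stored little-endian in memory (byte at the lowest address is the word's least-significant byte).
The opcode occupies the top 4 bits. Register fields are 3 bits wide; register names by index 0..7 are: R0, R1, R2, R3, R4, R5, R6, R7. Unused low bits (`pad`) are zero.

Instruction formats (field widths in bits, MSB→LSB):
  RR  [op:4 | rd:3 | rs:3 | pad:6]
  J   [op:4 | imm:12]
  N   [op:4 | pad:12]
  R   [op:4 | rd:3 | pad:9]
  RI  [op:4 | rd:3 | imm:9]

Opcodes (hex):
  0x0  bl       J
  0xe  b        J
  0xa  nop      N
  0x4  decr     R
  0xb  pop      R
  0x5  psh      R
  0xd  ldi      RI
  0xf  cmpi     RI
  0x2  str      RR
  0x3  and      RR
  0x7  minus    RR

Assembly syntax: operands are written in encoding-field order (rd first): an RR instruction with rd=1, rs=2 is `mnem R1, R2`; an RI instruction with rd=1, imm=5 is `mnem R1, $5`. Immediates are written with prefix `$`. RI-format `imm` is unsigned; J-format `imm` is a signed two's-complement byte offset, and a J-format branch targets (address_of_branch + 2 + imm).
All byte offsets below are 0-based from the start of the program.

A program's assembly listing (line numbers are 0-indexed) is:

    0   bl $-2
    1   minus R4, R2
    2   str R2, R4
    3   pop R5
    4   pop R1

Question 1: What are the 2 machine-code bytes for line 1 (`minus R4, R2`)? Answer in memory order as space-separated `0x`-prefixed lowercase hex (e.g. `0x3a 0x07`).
0x80 0x78

1. minus fields op=0x7:4|rd=4:3|rs=2:3|pad=0:6 → word 7880h → 80 78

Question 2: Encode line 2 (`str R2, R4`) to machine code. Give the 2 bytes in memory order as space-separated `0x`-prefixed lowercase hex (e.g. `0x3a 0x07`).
2. str fields op=0x2:4|rd=2:3|rs=4:3|pad=0:6 → word 2500h → 00 25

0x00 0x25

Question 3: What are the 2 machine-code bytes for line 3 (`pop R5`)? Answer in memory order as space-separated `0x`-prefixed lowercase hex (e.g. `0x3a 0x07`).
3. pop fields op=0xb:4|rd=5:3|pad=0:9 → word ba00h → 00 ba

0x00 0xba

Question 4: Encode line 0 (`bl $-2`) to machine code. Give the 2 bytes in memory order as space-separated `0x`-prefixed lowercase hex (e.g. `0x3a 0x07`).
L0: bl op=0x0:4|imm=-2:12 ⇒ 0x0ffe ⇒ little fe 0f

0xfe 0x0f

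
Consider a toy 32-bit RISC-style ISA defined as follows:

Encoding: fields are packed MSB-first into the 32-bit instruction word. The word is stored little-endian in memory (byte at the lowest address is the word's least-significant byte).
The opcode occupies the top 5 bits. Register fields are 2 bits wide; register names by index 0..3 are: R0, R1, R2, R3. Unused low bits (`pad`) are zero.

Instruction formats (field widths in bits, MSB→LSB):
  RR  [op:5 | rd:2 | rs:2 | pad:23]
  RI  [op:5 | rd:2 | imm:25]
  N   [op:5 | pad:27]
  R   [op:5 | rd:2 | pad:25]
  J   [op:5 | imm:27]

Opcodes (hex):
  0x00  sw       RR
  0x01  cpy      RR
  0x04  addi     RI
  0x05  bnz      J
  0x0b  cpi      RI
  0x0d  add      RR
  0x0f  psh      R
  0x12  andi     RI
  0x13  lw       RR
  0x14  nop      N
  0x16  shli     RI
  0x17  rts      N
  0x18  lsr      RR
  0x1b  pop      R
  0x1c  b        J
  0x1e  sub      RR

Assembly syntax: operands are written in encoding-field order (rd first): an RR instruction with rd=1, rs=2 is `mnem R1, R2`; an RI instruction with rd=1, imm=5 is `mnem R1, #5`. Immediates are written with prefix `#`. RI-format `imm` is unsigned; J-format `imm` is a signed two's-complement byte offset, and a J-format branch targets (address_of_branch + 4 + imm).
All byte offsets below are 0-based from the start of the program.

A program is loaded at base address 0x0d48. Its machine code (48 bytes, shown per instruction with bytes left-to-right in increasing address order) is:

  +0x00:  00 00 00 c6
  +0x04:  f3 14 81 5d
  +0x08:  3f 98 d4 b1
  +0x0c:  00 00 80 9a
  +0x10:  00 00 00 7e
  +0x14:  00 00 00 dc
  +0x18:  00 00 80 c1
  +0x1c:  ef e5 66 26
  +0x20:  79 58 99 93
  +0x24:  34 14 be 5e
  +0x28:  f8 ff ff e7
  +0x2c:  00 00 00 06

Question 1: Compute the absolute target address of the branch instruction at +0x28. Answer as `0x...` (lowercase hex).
0x0d6c

+0x28: f8 ff ff e7 ⇒ word 0xe7fffff8 (little)
  op=0xe7fffff8>>27=0x1c ⇒ b (J)
  [26:0] imm=134217720 (s27→-8) = #-8
  target = base 0x0d48 + off 0x28 + 4 + imm -8 = 0x0d6c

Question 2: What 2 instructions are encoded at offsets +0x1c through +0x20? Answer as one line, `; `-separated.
+0x1c: ef e5 66 26 ⇒ word 0x2666e5ef (little)
  op=0x2666e5ef>>27=0x4 ⇒ addi (RI)
  rd: (w>>25)&0x3=0x3 → R3
  imm: (w>>0)&0x1ffffff=0x66e5ef → #6743535
+0x20: 79 58 99 93 ⇒ word 0x93995879 (little)
  op=0x93995879>>27=0x12 ⇒ andi (RI)
  rd: (w>>25)&0x3=0x1 → R1
  imm: (w>>0)&0x1ffffff=0x1995879 → #26826873

addi R3, #6743535; andi R1, #26826873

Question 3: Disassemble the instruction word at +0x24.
[24] 34 14 be 5e → 0x5ebe1434
  opcode bits[31:27]=0xb: cpi/RI
  rd: (w>>25)&0x3=0x3 → R3
  imm: (w>>0)&0x1ffffff=0xbe1434 → #12457012

cpi R3, #12457012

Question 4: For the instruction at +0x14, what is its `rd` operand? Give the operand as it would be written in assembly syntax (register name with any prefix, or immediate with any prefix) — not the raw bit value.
@+14  little-endian(00 00 00 dc) = 0xdc000000
  top 5b → 0x1b → pop [R]
  rd@[26:25]=0x2 ⇒ R2

R2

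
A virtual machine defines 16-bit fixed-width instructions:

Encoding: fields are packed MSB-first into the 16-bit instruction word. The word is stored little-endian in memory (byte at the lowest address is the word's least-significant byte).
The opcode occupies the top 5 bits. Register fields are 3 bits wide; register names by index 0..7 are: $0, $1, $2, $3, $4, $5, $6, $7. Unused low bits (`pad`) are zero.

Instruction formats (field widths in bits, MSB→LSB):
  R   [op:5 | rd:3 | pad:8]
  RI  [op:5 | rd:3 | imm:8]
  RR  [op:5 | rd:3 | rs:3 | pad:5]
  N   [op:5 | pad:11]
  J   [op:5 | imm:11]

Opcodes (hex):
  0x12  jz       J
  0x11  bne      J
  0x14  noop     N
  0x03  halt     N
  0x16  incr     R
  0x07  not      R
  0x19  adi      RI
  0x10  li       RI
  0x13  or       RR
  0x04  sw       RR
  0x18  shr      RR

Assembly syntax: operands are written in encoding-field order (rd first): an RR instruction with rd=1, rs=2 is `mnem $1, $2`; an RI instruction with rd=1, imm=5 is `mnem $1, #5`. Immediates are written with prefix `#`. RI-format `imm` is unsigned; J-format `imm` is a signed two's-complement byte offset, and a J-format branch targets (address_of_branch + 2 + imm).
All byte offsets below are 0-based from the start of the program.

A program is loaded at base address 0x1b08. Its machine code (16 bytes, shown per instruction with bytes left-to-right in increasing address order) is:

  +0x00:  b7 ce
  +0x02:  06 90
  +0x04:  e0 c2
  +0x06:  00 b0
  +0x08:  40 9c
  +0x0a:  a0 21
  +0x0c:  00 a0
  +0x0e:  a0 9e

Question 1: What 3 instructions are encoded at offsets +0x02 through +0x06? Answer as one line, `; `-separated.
@+02  little-endian(06 90) = 0x9006
  opcode bits[15:11]=0x12: jz/J
  [10:0] imm=6 = #6
@+04  little-endian(e0 c2) = 0xc2e0
  opcode bits[15:11]=0x18: shr/RR
  [10:8] rd=2 = $2
  [7:5] rs=7 = $7
@+06  little-endian(00 b0) = 0xb000
  opcode bits[15:11]=0x16: incr/R
  [10:8] rd=0 = $0

jz #6; shr $2, $7; incr $0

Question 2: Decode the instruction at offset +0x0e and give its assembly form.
@+0e  little-endian(a0 9e) = 0x9ea0
  opcode bits[15:11]=0x13: or/RR
  rd@[10:8]=0x6 ⇒ $6
  rs@[7:5]=0x5 ⇒ $5

or $6, $5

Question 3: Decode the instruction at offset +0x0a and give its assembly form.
off 0x0a: read a0 21 as little → 0x21a0
  op=0x21a0>>11=0x4 ⇒ sw (RR)
  rd: (w>>8)&0x7=0x1 → $1
  rs: (w>>5)&0x7=0x5 → $5

sw $1, $5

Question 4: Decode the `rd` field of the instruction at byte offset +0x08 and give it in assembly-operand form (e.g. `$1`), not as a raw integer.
@+08  little-endian(40 9c) = 0x9c40
  top 5b → 0x13 → or [RR]
  rd: (w>>8)&0x7=0x4 → $4
  rs: (w>>5)&0x7=0x2 → $2

$4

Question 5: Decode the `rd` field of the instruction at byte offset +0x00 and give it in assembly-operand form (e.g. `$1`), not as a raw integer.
+0x00: b7 ce ⇒ word 0xceb7 (little)
  op=0xceb7>>11=0x19 ⇒ adi (RI)
  [10:8] rd=6 = $6
  [7:0] imm=183 = #183

$6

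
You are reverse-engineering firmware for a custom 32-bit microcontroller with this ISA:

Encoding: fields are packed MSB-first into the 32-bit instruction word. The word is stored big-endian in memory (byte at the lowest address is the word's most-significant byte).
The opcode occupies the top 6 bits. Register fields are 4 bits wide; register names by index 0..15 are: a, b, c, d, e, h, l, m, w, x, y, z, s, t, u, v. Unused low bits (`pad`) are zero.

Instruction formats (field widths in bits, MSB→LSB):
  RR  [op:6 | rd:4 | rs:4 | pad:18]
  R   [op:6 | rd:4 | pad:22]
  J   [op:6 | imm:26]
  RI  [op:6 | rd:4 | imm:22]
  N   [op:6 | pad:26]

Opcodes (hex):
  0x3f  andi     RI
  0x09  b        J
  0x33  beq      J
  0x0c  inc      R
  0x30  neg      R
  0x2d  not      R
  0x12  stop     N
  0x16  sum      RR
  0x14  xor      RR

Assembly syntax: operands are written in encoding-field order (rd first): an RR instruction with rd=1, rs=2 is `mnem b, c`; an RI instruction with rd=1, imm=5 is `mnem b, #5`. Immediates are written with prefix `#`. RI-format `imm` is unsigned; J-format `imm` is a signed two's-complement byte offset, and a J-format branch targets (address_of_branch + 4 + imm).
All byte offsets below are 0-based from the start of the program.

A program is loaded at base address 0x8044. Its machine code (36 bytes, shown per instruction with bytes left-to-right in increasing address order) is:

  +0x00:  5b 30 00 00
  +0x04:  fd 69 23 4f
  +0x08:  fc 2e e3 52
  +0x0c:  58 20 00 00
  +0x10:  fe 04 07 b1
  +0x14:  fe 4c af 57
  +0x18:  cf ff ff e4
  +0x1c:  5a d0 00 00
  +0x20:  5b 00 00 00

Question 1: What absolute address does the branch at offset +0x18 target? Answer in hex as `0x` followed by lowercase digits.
0x8044

+0x18: cf ff ff e4 ⇒ word 0xcfffffe4 (big)
  op=0xcfffffe4>>26=0x33 ⇒ beq (J)
  imm@[25:0]=0x3ffffe4 (s26→-28) ⇒ #-28
  target = base 0x8044 + off 0x18 + 4 + imm -28 = 0x8044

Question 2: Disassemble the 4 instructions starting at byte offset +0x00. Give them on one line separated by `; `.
sum s, s; andi h, #2696015; andi a, #3072850; sum a, w

+0x00: 5b 30 00 00 ⇒ word 0x5b300000 (big)
  opcode bits[31:26]=0x16: sum/RR
  rd: (w>>22)&0xf=0xc → s
  rs: (w>>18)&0xf=0xc → s
+0x04: fd 69 23 4f ⇒ word 0xfd69234f (big)
  opcode bits[31:26]=0x3f: andi/RI
  rd: (w>>22)&0xf=0x5 → h
  imm: (w>>0)&0x3fffff=0x29234f → #2696015
+0x08: fc 2e e3 52 ⇒ word 0xfc2ee352 (big)
  opcode bits[31:26]=0x3f: andi/RI
  rd: (w>>22)&0xf=0x0 → a
  imm: (w>>0)&0x3fffff=0x2ee352 → #3072850
+0x0c: 58 20 00 00 ⇒ word 0x58200000 (big)
  opcode bits[31:26]=0x16: sum/RR
  rd: (w>>22)&0xf=0x0 → a
  rs: (w>>18)&0xf=0x8 → w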